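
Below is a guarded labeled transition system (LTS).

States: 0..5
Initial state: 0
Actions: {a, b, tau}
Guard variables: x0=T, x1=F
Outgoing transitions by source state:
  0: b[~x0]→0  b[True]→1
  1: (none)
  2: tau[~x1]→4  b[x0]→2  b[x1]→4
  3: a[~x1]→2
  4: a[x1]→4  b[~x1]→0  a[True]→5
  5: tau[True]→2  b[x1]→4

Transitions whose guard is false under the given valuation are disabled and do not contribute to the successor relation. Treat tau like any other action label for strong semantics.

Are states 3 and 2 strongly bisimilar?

Bisimulation quotient by refinement:
  P[0] = {{0,1,2,3,4,5}}
  P[1] = {{0},{1},{2},{3},{4},{5}}
Fixed point at round 2; 6 class(es).
class of 3: {3}; class of 2: {2}

Answer: NOT BISIMILAR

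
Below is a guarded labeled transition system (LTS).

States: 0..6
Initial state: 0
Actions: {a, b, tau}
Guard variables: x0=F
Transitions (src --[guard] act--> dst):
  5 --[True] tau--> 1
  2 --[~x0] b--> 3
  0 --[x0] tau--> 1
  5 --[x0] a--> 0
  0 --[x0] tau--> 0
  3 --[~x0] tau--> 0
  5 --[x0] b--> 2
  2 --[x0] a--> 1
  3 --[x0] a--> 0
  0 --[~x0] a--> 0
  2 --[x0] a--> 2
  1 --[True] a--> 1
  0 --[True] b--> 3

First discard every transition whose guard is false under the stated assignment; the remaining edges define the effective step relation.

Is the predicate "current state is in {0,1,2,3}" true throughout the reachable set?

Answer: INVARIANT HOLDS

Trace:
Safe = {0,1,2,3}
R = {0,3}
  0: safe
  3: safe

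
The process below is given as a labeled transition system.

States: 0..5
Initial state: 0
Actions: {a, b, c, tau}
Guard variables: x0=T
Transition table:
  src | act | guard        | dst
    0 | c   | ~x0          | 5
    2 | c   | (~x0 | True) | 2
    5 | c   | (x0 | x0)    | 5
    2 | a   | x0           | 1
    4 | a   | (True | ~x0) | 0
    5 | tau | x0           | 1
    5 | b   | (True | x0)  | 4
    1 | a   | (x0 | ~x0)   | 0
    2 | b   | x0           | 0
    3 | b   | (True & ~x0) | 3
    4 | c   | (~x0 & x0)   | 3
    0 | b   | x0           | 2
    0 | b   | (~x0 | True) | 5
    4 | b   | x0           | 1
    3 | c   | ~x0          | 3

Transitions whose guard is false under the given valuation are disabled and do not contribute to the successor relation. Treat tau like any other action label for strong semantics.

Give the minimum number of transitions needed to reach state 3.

Answer: UNREACHABLE

Trace:
Layered search for 3:
  Layer 0: {0}
  Layer 1: {2,5}
  Layer 2: {1,4}
3 never appears.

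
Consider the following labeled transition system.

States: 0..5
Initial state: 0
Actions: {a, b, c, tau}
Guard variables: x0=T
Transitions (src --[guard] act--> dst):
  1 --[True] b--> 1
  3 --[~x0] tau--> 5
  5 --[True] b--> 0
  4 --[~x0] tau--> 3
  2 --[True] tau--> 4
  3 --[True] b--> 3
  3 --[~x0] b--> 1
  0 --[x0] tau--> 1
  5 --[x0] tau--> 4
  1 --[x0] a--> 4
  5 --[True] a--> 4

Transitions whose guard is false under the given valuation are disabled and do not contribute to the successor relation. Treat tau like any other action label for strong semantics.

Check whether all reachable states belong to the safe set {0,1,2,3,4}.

Answer: INVARIANT HOLDS

Analysis:
Allowed set {0,1,2,3,4}
R = {0,1,4}
  0: ✓
  1: ✓
  4: ✓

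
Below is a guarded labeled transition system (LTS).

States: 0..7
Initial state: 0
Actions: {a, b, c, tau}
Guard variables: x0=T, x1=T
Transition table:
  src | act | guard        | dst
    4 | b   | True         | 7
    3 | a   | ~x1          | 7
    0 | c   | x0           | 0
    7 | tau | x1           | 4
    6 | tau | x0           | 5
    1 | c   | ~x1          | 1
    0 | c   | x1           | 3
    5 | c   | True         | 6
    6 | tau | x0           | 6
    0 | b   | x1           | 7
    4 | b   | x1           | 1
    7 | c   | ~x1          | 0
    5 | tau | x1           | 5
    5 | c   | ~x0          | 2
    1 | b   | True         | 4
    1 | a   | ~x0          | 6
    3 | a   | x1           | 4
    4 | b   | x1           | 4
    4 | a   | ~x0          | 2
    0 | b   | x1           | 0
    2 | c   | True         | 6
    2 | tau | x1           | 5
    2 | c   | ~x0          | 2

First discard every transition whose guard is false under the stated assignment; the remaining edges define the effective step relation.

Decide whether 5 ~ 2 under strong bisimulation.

Refine partition for ~:
  P[0] = {{0,1,2,3,4,5,6,7}}
  P[1] = {{0},{1,4},{2,5},{3},{6,7}}
  P[2] = {{0},{1},{2,5},{3},{4},{6},{7}}
stable after 3 split(s): 7 block(s)
[5]={2,5}  [2]={2,5}

Answer: BISIMILAR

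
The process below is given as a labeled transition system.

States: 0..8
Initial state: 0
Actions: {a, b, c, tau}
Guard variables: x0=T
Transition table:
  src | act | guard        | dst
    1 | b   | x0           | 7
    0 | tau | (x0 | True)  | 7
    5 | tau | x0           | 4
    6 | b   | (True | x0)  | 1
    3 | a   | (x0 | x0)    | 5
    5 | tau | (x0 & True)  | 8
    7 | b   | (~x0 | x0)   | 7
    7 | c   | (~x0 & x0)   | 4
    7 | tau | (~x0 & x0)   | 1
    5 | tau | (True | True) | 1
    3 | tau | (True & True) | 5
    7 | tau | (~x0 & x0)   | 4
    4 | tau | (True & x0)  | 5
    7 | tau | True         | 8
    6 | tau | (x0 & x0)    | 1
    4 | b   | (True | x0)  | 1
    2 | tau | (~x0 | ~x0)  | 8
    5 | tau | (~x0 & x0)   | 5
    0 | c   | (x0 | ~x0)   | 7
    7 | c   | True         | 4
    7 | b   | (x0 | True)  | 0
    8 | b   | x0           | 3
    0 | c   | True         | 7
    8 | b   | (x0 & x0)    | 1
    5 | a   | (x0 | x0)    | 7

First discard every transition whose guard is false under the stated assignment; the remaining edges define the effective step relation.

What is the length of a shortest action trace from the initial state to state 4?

Layered search for 4:
  L0 = {0}
  L1 = {7}
  L2 = {4,8}
depth(4)=2, e.g. c·c

Answer: 2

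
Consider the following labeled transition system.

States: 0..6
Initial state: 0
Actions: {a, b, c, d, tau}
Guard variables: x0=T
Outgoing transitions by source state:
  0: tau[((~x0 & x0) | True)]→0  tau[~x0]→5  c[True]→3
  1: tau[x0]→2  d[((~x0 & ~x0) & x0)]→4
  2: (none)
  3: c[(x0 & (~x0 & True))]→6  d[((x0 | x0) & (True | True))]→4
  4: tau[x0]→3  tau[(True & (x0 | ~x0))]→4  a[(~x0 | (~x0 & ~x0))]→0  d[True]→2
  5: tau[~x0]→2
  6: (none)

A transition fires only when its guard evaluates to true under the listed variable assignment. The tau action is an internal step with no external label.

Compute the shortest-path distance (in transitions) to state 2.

Answer: 3

Trace:
BFS to 2:
  depth 0: {0}
  depth 1: {3}
  depth 2: {4}
  depth 3: {2}
2 enters at depth 3; path c·d·d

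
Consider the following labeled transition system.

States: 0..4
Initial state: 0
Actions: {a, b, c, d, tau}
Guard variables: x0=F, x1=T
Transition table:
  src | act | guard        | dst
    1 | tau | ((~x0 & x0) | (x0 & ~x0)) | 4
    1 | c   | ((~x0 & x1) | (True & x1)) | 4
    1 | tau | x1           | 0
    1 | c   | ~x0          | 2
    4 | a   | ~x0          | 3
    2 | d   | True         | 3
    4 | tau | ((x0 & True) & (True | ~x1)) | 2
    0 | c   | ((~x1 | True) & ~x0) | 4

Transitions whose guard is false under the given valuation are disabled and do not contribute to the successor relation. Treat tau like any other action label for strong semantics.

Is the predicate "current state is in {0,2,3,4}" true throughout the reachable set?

Inv-set: {0,2,3,4}
Reachable = {0,3,4}
  0: ✓
  3: ✓
  4: ✓

Answer: INVARIANT HOLDS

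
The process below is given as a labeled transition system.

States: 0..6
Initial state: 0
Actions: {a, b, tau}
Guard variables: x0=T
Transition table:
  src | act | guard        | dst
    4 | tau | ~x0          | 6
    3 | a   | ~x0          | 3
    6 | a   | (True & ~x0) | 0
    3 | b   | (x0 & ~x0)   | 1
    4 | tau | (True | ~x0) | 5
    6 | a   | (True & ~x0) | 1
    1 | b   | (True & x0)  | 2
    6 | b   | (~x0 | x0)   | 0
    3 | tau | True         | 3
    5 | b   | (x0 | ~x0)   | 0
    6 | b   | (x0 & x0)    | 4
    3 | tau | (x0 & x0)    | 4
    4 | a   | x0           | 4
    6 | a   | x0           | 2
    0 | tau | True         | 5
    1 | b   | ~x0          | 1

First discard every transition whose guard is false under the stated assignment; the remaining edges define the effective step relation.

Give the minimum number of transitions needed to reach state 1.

Answer: UNREACHABLE

Trace:
Layered search for 1:
  L0 = {0}
  L1 = {5}
1 never appears.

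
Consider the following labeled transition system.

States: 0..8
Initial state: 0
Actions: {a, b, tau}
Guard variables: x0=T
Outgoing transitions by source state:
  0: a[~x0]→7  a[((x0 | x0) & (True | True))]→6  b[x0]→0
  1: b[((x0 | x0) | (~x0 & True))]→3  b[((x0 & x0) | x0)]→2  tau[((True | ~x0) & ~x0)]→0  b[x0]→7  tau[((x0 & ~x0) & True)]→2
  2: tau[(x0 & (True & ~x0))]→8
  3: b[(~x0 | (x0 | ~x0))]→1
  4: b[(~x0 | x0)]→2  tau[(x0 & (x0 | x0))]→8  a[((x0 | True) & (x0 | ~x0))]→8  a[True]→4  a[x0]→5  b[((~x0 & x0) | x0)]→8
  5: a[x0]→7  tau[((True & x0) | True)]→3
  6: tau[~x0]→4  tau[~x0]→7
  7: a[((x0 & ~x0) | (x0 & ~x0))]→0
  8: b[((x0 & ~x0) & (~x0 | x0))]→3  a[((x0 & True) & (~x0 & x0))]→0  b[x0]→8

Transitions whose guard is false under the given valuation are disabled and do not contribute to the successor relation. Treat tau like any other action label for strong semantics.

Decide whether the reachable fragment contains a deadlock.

R = {0,6}
  0: a→6  b→0  [2 out]
  6: ∅  [STUCK]
witness 6: a

Answer: DEADLOCK at state 6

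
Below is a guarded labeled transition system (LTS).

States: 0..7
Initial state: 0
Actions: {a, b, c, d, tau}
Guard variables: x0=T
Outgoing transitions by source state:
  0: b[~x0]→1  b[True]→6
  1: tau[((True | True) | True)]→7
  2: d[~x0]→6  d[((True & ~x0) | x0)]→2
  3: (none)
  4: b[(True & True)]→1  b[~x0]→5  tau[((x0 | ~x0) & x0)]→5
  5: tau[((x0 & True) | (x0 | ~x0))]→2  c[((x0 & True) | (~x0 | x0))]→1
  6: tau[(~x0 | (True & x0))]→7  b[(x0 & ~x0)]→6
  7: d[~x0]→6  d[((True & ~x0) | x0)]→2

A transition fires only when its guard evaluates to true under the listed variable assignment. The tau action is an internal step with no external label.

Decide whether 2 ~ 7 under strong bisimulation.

Answer: BISIMILAR

Working:
Bisimulation quotient by refinement:
  P[0] = {{0,1,2,3,4,5,6,7}}
  P[1] = {{0},{1,6},{2,7},{3},{4},{5}}
6 equivalence class(es) (converged in 2)
2∈{2,7}, 7∈{2,7}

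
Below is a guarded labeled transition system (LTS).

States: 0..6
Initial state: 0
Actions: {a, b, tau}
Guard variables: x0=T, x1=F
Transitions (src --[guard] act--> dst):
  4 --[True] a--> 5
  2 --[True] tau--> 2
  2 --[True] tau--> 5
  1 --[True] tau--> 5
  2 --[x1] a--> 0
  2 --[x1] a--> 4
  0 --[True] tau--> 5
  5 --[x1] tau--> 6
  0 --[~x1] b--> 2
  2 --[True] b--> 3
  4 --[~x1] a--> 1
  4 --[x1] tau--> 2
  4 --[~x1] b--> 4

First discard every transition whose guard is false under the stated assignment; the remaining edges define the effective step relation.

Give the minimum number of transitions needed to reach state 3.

Layered search for 3:
  Layer 0: {0}
  Layer 1: {2,5}
  Layer 2: {3}
3 enters at depth 2; path b·b

Answer: 2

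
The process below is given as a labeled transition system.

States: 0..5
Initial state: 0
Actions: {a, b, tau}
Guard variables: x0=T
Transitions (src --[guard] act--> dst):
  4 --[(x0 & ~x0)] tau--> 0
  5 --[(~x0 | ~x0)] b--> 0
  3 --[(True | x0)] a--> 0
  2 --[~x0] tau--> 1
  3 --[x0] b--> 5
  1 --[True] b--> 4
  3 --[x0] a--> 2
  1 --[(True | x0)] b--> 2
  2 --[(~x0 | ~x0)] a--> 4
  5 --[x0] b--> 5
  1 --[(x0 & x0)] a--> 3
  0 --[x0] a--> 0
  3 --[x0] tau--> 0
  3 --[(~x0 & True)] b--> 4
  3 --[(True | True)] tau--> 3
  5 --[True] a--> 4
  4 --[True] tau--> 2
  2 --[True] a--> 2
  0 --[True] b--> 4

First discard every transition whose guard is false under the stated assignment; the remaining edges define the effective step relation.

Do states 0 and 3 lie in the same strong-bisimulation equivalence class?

Answer: NOT BISIMILAR

Working:
Bisimulation quotient by refinement:
  round 0: {{0,1,2,3,4,5}}
  round 1: {{0,1,5},{2},{3},{4}}
  round 2: {{0},{1},{2},{3},{4},{5}}
6 equivalence class(es) (converged in 3)
class of 0: {0}; class of 3: {3}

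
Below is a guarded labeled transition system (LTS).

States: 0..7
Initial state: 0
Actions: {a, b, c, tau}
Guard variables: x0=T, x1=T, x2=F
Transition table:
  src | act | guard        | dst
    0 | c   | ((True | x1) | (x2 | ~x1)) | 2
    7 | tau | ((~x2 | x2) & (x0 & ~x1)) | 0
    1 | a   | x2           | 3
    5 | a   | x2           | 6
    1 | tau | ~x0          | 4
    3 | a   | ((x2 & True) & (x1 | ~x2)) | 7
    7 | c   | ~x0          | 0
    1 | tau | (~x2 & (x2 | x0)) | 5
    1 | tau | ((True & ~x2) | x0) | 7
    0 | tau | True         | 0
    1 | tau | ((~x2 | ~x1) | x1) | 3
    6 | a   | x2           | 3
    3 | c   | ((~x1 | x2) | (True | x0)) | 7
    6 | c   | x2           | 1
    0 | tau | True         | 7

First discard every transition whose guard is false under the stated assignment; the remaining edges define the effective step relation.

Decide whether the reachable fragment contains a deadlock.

Reachable = {0,2,7}
  0: c→2  tau→0  tau→7  [3 exit(s)]
  2: ∅  [no exit]
  7: ∅  [no exit]
witness 2: c

Answer: DEADLOCK at state 2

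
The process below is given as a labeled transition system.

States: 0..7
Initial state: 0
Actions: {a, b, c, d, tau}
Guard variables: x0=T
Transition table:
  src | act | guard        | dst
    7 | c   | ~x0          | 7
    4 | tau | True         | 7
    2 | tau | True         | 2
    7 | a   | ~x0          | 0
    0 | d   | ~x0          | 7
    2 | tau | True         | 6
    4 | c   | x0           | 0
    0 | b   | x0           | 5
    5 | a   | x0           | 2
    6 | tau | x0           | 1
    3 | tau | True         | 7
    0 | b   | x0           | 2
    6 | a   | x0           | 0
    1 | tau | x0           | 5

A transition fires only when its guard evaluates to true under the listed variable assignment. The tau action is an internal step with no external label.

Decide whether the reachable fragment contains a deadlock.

Answer: DEADLOCK-FREE

Analysis:
Reachable = {0,1,2,5,6}
  0: b→2  b→5  [deg 2]
  1: tau→5  [deg 1]
  2: tau→2  tau→6  [deg 2]
  5: a→2  [deg 1]
  6: a→0  tau→1  [deg 2]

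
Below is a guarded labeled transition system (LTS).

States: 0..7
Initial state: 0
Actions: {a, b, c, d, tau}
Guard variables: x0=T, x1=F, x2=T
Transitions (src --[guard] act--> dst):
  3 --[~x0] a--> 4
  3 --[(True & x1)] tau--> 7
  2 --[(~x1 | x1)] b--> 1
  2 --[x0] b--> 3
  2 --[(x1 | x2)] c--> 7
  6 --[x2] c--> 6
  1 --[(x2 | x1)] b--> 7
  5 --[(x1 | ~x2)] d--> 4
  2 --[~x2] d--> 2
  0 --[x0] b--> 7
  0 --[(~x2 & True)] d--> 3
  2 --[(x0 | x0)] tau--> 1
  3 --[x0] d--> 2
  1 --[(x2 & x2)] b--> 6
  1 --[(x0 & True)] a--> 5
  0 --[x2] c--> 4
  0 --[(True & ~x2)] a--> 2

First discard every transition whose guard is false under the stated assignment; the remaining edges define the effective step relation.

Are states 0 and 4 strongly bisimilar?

Bisimulation quotient by refinement:
  π0 = {{0,1,2,3,4,5,6,7}}
  π1 = {{0},{1},{2},{3},{4,5,7},{6}}
Fixed point at round 2; 6 class(es).
class of 0: {0}; class of 4: {4,5,7}

Answer: NOT BISIMILAR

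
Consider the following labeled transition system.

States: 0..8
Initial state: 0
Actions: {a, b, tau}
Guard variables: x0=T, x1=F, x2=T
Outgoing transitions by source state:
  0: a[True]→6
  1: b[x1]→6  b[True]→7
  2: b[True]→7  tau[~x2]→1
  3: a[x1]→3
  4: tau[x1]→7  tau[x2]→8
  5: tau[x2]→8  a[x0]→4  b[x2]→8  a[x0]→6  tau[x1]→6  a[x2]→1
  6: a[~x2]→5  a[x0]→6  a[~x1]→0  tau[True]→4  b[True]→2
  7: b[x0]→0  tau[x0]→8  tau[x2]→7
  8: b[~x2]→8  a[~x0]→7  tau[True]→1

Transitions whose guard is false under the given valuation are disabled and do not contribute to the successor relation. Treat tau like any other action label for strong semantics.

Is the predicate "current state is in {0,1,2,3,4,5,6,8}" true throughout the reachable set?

Answer: INVARIANT VIOLATED at state 7

Working:
Safe = {0,1,2,3,4,5,6,8}
Reach set: {0,1,2,4,6,7,8}
  0: safe
  1: safe
  2: safe
  4: safe
  6: safe
  7: outside
  8: safe
reach 7 via a·b·b — violates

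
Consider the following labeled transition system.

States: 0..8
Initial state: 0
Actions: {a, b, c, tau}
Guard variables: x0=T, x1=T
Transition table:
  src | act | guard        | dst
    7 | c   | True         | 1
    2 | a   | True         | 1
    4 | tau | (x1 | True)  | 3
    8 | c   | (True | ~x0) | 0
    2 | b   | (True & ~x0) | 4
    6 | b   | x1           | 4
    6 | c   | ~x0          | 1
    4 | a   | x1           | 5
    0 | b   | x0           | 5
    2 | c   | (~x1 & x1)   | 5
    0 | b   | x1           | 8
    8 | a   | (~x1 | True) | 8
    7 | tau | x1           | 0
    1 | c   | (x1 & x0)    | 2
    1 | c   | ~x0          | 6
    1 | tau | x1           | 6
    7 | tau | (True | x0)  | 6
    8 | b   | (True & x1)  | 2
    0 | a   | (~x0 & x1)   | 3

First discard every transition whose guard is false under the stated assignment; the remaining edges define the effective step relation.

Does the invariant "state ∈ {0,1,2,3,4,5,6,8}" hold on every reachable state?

Inv-set: {0,1,2,3,4,5,6,8}
Reach set: {0,1,2,3,4,5,6,8}
  0: ✓
  1: ✓
  2: ✓
  3: ✓
  4: ✓
  5: ✓
  6: ✓
  8: ✓

Answer: INVARIANT HOLDS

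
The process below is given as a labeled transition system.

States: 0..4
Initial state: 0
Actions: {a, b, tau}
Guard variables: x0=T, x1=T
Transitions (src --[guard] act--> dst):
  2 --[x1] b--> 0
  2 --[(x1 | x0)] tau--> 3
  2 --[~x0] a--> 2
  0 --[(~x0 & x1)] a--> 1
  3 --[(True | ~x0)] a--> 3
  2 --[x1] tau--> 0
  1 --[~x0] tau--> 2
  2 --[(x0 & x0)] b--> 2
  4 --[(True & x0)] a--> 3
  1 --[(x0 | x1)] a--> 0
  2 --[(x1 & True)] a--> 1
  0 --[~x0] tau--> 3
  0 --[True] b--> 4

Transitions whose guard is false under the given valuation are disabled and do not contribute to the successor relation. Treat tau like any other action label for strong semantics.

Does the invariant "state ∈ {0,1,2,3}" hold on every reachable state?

Answer: INVARIANT VIOLATED at state 4

Analysis:
Inv-set: {0,1,2,3}
Reachable = {0,3,4}
  0: ✓
  3: ✓
  4: outside
reach 4 via b — violates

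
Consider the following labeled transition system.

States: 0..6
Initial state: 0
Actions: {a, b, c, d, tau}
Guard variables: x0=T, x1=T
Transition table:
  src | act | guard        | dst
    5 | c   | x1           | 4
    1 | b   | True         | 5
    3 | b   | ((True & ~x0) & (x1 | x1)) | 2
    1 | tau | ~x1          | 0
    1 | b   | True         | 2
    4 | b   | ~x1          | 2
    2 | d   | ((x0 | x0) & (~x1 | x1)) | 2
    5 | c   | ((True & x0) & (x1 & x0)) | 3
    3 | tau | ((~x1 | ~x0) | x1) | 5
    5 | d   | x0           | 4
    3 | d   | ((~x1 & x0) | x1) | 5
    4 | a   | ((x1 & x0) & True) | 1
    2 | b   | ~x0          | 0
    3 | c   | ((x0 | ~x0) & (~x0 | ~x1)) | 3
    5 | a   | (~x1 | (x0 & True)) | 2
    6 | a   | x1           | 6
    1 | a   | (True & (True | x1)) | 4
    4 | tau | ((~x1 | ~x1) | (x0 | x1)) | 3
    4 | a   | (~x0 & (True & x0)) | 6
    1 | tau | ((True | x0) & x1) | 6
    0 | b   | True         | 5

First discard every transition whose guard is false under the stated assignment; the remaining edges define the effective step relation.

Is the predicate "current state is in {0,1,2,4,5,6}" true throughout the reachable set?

Inv-set: {0,1,2,4,5,6}
R = {0,1,2,3,4,5,6}
  0: ✓
  1: ✓
  2: ✓
  3: ✗ unsafe
  4: ✓
  5: ✓
  6: ✓
counterexample path to 3: b·c

Answer: INVARIANT VIOLATED at state 3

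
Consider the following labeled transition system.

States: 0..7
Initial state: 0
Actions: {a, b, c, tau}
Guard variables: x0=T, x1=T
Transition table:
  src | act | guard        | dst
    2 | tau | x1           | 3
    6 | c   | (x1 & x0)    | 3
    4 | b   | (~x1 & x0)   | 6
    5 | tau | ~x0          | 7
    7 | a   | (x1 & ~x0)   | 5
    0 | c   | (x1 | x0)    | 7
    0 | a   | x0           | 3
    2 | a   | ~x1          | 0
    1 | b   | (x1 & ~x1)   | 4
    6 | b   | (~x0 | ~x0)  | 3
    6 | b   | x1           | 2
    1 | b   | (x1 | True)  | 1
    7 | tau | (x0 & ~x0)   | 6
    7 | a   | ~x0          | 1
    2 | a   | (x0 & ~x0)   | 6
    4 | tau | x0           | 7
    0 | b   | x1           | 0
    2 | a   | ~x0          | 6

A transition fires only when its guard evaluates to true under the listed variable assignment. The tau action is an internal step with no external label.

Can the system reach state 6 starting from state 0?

Answer: UNREACHABLE

Trace:
8 transition(s) survive guard evaluation.
Layer 0: {0}
Layer 1: {3,7}  total {0,3,7}
Reach set: {0,3,7}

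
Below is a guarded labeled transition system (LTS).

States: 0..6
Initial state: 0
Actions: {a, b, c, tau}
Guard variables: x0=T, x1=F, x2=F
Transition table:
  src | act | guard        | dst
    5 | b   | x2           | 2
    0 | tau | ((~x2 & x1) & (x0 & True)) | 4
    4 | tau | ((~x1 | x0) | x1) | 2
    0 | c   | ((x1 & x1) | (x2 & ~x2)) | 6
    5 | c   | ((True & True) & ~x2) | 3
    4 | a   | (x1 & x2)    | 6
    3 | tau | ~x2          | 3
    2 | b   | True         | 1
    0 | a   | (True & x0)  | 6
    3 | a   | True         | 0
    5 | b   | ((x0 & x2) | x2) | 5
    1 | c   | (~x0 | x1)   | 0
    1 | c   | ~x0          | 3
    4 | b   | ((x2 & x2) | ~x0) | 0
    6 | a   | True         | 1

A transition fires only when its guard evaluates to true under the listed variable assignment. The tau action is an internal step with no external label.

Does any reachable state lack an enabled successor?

R = {0,1,6}
  0: a→6  [deg 1]
  1: ∅  [deadlock]
  6: a→1  [deg 1]
Path to 1: a·a

Answer: DEADLOCK at state 1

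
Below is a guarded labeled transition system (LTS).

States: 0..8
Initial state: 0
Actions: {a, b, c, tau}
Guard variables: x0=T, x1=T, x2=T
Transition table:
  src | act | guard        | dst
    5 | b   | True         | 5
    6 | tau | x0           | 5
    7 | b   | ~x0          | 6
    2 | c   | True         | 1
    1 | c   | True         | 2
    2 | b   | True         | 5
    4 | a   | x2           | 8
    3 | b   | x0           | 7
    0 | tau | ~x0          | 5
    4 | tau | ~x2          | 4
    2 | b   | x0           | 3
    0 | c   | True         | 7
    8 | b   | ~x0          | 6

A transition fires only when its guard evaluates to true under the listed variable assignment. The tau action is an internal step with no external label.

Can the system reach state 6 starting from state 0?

Answer: UNREACHABLE

Working:
After dropping false guards: 9 live edges.
L0 = {0}
L1 = {7}  now seen {0,7}
Reachable = {0,7}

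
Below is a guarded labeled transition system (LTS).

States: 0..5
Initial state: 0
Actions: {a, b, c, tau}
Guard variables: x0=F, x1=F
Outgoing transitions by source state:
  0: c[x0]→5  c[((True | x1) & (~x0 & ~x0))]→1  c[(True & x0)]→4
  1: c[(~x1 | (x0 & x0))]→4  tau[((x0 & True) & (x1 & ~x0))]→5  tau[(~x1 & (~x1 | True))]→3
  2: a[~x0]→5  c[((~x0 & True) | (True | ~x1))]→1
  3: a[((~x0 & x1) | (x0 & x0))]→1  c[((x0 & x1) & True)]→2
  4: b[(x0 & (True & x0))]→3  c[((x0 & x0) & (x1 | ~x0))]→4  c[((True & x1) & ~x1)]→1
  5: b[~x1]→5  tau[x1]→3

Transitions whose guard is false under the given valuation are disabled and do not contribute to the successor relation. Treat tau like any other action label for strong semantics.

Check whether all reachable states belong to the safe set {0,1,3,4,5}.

Answer: INVARIANT HOLDS

Analysis:
Inv-set: {0,1,3,4,5}
R = {0,1,3,4}
  0: ✓
  1: ✓
  3: ✓
  4: ✓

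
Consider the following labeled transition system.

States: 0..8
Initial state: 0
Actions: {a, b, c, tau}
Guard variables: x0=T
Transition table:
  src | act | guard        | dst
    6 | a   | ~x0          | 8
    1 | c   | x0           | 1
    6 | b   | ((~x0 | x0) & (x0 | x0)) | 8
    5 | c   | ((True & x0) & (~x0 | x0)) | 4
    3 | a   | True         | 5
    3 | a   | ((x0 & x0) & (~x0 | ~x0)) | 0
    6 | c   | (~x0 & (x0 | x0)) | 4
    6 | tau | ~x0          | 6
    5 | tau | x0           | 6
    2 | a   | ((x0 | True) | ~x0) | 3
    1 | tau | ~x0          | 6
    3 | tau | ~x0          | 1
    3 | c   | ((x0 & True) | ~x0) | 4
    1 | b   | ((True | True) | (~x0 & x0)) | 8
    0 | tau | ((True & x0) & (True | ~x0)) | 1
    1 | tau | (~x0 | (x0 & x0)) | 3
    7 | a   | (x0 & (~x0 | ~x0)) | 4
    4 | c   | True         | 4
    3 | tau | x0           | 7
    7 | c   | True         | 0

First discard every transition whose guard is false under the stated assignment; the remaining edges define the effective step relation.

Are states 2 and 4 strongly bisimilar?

Compute ~ classes (split until stable):
  round 0: {{0,1,2,3,4,5,6,7,8}}
  round 1: {{0},{1},{2},{3},{4,7},{5},{6},{8}}
  round 2: {{0},{1},{2},{3},{4},{5},{6},{7},{8}}
9 equivalence class(es) (converged in 3)
class of 2: {2}; class of 4: {4}

Answer: NOT BISIMILAR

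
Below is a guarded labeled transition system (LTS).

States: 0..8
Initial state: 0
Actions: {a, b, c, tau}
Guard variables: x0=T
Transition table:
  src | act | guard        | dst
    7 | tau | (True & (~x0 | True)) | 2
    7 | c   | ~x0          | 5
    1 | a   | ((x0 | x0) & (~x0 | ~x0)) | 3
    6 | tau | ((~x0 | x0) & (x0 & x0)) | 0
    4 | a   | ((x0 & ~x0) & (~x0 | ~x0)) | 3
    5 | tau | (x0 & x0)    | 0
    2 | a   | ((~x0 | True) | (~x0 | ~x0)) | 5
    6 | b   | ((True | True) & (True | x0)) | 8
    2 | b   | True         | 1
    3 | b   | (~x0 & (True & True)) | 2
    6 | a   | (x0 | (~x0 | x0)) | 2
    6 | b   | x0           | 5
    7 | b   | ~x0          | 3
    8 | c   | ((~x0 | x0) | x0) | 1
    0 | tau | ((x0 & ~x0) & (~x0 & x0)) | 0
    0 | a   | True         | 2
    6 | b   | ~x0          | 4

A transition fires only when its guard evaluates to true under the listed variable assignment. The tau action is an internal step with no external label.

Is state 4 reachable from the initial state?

10 transition(s) survive guard evaluation.
depth 0: {0}
depth 1: {2}  total {0,2}
depth 2: {1,5}  total {0,1,2,5}
R = {0,1,2,5}

Answer: UNREACHABLE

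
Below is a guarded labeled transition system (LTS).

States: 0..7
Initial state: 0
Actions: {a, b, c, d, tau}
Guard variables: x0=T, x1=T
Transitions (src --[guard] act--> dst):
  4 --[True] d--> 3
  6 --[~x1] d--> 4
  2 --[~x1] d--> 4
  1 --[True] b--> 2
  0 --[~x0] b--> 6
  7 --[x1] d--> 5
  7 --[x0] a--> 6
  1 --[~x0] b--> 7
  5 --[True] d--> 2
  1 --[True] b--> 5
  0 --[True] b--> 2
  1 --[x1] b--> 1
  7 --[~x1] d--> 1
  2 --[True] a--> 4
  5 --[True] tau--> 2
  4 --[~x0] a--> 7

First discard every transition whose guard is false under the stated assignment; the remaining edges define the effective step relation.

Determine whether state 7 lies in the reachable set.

Answer: UNREACHABLE

Working:
Guard filter leaves 10 enabled edge(s).
Layer 0: {0}
Layer 1: {2}  cumulative {0,2}
Layer 2: {4}  cumulative {0,2,4}
Layer 3: {3}  cumulative {0,2,3,4}
Reach set: {0,2,3,4}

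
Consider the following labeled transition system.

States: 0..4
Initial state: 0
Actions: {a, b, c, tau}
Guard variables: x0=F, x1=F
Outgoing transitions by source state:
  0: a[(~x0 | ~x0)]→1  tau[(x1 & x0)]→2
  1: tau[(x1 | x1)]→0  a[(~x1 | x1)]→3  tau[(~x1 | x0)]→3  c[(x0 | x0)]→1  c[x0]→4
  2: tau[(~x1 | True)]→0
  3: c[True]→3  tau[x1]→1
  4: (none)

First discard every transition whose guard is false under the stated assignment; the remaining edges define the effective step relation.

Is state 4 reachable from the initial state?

5 transition(s) survive guard evaluation.
depth 0: {0}
depth 1: {1}  total {0,1}
depth 2: {3}  total {0,1,3}
Reachable = {0,1,3}

Answer: UNREACHABLE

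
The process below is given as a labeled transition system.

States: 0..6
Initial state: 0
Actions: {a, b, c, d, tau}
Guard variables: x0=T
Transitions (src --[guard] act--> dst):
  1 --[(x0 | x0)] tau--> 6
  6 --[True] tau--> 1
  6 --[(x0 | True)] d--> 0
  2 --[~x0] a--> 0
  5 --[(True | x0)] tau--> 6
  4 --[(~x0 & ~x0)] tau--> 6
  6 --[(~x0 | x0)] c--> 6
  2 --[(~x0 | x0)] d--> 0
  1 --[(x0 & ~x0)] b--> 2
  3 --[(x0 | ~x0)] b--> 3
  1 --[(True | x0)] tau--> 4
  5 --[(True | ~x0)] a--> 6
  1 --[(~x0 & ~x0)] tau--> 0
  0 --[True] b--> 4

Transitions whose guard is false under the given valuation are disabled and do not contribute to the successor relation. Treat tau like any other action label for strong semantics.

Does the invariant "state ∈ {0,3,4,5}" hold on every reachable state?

Safe = {0,3,4,5}
Reachable = {0,4}
  0: ✓
  4: ✓

Answer: INVARIANT HOLDS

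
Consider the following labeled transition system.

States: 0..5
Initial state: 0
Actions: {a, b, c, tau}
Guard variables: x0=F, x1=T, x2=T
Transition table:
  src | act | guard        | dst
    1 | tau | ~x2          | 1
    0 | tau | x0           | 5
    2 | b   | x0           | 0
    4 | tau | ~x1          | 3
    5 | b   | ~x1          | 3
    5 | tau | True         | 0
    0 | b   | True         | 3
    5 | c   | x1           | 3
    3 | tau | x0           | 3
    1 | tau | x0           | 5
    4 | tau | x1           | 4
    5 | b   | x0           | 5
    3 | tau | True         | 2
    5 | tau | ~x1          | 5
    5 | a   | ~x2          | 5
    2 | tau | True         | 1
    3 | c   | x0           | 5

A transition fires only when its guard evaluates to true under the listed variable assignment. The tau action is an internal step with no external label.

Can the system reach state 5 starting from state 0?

After dropping false guards: 6 live edges.
depth 0: {0}
depth 1: {3}  total {0,3}
depth 2: {2}  total {0,2,3}
depth 3: {1}  total {0,1,2,3}
R = {0,1,2,3}

Answer: UNREACHABLE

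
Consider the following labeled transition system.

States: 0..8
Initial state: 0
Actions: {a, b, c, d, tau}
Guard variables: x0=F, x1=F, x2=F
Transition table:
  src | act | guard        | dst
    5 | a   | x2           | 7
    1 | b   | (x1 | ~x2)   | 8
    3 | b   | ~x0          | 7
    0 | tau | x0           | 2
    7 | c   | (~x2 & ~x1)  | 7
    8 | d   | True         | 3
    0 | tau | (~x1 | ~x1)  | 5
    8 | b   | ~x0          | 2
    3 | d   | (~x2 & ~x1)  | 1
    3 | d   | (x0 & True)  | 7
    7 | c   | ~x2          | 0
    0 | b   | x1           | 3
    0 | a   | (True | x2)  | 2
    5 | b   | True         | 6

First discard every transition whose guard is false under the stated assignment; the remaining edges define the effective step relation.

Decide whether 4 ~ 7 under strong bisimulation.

Answer: NOT BISIMILAR

Trace:
Bisimulation quotient by refinement:
  round 0: {{0,1,2,3,4,5,6,7,8}}
  round 1: {{0},{1,5},{2,4,6},{3,8},{7}}
  round 2: {{0},{1},{2,4,6},{3},{5},{7},{8}}
Fixed point at round 3; 7 class(es).
[4]={2,4,6}  [7]={7}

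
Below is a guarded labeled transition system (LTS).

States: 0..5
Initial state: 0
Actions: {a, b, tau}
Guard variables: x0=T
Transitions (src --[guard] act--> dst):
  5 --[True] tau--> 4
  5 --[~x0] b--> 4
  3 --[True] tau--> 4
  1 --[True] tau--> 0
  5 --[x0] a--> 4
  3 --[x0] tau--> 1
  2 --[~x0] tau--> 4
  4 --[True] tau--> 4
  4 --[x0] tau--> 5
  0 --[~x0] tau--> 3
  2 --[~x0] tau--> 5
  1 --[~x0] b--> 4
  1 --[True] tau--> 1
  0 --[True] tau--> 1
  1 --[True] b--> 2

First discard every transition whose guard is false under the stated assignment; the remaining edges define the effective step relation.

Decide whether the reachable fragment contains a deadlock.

Answer: DEADLOCK at state 2

Working:
Reachable = {0,1,2}
  0: tau→1  [1 exit(s)]
  1: b→2  tau→0  tau→1  [3 exit(s)]
  2: ∅  [STUCK]
trace reaching 2: tau·b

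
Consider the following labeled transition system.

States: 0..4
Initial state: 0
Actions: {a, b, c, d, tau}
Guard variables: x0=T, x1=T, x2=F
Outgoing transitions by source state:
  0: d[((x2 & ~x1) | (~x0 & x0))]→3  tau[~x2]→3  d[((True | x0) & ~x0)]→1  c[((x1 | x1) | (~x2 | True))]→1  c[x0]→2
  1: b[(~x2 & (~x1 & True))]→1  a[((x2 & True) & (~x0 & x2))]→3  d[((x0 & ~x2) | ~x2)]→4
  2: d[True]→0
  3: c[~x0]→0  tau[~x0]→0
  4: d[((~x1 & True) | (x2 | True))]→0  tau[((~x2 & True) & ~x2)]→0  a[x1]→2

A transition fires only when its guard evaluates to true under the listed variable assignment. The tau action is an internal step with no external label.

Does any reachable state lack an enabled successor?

Answer: DEADLOCK at state 3

Working:
R = {0,1,2,3,4}
  0: c→1  c→2  tau→3  [3 exit(s)]
  1: d→4  [1 exit(s)]
  2: d→0  [1 exit(s)]
  3: ∅  [no exit]
  4: a→2  d→0  tau→0  [3 exit(s)]
trace reaching 3: tau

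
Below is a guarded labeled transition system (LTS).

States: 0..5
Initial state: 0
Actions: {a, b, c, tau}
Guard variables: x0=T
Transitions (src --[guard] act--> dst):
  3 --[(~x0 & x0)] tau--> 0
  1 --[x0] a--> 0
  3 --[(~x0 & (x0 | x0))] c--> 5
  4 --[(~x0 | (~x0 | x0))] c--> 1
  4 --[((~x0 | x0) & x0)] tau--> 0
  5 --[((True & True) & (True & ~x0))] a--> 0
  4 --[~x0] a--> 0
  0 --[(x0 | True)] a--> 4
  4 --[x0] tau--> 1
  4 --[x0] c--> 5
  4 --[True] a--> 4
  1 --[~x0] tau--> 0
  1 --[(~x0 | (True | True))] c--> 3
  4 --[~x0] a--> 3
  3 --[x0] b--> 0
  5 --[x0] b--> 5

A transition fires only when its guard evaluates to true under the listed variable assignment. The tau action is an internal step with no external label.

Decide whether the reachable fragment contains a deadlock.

Answer: DEADLOCK-FREE

Analysis:
Reachable = {0,1,3,4,5}
  0: a→4  [deg 1]
  1: a→0  c→3  [deg 2]
  3: b→0  [deg 1]
  4: a→4  c→1  c→5  tau→0  tau→1  [deg 5]
  5: b→5  [deg 1]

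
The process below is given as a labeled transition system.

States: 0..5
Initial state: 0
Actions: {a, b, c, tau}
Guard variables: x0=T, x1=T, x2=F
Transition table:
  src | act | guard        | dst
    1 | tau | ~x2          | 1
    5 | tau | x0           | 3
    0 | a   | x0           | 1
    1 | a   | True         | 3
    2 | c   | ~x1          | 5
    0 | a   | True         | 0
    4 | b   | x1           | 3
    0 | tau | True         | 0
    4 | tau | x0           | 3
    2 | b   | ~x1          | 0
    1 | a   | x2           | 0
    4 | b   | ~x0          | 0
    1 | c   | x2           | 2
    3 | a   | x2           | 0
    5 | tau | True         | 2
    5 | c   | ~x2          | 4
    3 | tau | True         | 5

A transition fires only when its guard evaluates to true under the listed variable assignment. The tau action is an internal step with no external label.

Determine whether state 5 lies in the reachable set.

Answer: REACHABLE

Working:
11 transition(s) survive guard evaluation.
Layer 0: {0}
Layer 1: {1}  total {0,1}
Layer 2: {3}  total {0,1,3}
Layer 3: {5}  total {0,1,3,5}
Layer 4: {2,4}  total {0,1,2,3,4,5}
R = {0,1,2,3,4,5}
trace reaching 5: a·a·tau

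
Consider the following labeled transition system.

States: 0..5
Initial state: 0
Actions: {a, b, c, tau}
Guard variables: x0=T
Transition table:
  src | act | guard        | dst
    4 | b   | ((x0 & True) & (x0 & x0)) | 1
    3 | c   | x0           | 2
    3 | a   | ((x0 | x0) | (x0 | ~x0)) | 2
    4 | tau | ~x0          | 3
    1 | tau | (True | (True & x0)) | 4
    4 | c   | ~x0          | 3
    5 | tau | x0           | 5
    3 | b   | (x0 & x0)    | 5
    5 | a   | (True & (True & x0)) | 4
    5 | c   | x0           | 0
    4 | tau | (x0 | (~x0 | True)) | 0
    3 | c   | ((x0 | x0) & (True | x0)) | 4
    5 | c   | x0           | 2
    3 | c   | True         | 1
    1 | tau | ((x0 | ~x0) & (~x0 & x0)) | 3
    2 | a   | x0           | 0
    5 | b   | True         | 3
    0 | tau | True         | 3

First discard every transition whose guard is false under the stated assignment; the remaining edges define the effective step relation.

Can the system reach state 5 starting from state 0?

Answer: REACHABLE

Working:
15 transition(s) survive guard evaluation.
depth 0: {0}
depth 1: {3}  now seen {0,3}
depth 2: {1,2,4,5}  now seen {0,1,2,3,4,5}
R = {0,1,2,3,4,5}
trace reaching 5: tau·b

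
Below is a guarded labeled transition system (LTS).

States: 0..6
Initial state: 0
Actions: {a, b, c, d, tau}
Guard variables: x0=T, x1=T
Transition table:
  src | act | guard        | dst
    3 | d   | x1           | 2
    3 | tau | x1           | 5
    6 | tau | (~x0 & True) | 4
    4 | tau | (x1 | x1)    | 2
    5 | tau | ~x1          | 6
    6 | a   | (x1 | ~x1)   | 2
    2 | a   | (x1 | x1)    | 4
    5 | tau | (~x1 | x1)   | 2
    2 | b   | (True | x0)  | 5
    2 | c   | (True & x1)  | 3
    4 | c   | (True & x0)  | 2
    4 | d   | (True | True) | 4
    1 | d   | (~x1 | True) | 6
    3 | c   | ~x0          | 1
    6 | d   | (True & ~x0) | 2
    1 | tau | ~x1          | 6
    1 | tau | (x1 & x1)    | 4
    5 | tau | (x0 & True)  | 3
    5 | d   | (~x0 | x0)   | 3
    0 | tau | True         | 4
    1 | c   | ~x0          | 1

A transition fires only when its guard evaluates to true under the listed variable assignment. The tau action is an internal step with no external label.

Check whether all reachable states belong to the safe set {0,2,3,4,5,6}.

Safe = {0,2,3,4,5,6}
R = {0,2,3,4,5}
  0: ✓
  2: ✓
  3: ✓
  4: ✓
  5: ✓

Answer: INVARIANT HOLDS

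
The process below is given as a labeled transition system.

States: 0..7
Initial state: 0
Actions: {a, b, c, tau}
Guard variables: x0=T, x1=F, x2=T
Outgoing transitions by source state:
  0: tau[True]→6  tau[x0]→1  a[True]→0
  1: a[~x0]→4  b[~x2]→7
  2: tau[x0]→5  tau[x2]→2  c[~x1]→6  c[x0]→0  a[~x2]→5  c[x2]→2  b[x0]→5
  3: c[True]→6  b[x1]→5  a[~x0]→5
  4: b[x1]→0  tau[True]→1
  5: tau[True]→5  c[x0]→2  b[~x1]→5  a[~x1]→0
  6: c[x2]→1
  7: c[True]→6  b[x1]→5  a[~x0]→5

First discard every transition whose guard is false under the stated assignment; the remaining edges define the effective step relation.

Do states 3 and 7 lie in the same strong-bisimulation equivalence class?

Refine partition for ~:
  π0 = {{0,1,2,3,4,5,6,7}}
  π1 = {{0},{1},{2},{3,6,7},{4},{5}}
  π2 = {{0},{1},{2},{3,7},{4},{5},{6}}
stable after 3 split(s): 7 block(s)
3∈{3,7}, 7∈{3,7}

Answer: BISIMILAR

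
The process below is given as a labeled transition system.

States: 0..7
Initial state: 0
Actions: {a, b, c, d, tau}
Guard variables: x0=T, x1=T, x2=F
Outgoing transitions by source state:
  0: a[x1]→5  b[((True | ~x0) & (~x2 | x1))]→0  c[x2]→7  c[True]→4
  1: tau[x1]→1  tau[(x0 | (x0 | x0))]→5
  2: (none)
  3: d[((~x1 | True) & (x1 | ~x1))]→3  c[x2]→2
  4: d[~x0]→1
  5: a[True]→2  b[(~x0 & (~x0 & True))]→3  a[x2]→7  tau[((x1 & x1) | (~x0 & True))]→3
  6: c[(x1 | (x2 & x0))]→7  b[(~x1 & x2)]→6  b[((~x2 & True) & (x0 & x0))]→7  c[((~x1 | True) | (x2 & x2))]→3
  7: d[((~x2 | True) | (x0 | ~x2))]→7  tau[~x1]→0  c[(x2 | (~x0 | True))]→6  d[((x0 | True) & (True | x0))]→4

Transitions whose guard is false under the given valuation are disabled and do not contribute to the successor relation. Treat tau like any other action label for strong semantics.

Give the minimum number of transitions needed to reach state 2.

Answer: 2

Working:
Layered search for 2:
  Layer 0: {0}
  Layer 1: {4,5}
  Layer 2: {2,3}
depth(2)=2, e.g. a·a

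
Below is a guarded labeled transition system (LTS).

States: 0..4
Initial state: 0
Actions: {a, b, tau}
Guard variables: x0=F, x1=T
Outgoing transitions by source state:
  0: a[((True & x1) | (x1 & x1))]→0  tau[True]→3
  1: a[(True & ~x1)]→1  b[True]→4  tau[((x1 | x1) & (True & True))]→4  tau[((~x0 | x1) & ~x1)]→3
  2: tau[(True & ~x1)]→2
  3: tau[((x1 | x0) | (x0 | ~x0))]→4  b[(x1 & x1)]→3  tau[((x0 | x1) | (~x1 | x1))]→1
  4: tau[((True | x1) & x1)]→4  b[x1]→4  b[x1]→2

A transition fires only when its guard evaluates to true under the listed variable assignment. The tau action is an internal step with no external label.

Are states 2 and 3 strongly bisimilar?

Answer: NOT BISIMILAR

Working:
Compute ~ classes (split until stable):
  round 0: {{0,1,2,3,4}}
  round 1: {{0},{1,3,4},{2}}
  round 2: {{0},{1,3},{2},{4}}
  round 3: {{0},{1},{2},{3},{4}}
5 equivalence class(es) (converged in 4)
class of 2: {2}; class of 3: {3}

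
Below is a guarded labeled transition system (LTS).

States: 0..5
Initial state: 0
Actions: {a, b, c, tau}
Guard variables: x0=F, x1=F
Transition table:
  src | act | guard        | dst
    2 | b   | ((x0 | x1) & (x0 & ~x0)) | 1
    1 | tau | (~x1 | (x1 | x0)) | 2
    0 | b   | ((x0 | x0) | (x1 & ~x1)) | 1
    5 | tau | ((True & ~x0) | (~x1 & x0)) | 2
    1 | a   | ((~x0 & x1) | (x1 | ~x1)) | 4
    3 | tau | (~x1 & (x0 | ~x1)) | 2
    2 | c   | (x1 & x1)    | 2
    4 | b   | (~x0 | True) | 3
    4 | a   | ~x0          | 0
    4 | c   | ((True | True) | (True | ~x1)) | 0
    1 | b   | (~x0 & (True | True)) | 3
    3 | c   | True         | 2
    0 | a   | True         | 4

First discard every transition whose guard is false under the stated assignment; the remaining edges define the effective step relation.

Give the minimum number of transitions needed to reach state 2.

Answer: 3

Working:
Layered search for 2:
  L0 = {0}
  L1 = {4}
  L2 = {3}
  L3 = {2}
depth(2)=3, e.g. a·b·c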